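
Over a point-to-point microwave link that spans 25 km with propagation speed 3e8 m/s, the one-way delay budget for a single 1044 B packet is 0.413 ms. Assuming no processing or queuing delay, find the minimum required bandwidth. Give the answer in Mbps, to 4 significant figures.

25.33 Mbps

L = 8352 bits.
Propagation delay = 25000 / 300000000 = 0.0833333 ms.
Transmission budget = 0.413 − 0.0833333 = 0.329667 ms.
R ≥ L / t_tx = 8352 bits / 0.000329667 s = 25.33 Mbps.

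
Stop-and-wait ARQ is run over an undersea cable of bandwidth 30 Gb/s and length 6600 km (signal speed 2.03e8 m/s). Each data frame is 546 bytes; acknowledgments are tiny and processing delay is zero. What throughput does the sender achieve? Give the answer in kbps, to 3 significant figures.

t_tx = L/R = 4368/30000000000 = 1.456e-07 s.
t_prop = 6600000/2.03e+08 = 0.0325123 s; RTT = 0.0650246 s.
Cycle = t_tx + RTT = 0.0650248 s.
Throughput = L / cycle = 4368 / 0.0650248 = 67.2 kbps.

67.2 kbps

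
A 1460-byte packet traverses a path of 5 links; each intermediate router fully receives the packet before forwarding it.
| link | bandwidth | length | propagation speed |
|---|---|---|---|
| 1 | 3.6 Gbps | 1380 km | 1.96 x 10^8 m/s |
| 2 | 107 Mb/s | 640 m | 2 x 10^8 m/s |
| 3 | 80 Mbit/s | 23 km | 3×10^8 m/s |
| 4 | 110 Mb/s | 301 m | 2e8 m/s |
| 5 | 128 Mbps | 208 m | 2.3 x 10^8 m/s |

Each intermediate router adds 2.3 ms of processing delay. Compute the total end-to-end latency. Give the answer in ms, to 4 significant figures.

L = 1460 × 8 = 11680 bits.
Transmission delays (L/R per hop): 0.00324444, 0.109159, 0.146, 0.106182, 0.09125 ms; sum = 0.455835 ms.
Propagation delays (d/s per hop): 7.04082, 0.0032, 0.0766667, 0.001505, 0.000904348 ms; sum = 7.12309 ms.
Processing at 4 router(s): 4 × 2.3 ms = 9.2 ms.
End-to-end = 16.78 ms.

16.78 ms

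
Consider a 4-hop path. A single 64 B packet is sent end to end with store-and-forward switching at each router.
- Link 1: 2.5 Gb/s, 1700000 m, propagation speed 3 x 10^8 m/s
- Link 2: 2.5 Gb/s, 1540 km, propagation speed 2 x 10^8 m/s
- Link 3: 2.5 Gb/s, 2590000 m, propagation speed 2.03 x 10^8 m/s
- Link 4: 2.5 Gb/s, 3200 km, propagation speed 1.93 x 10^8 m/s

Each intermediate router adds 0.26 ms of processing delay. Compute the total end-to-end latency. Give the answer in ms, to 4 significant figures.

L = 64 × 8 = 512 bits.
Transmission delay per hop = L/R = 512/2500000000 = 0.0002048 ms; 4 hops → 0.0008192 ms.
Propagation delays (d/s per hop): 5.66667, 7.7, 12.7586, 16.5803 ms; sum = 42.7056 ms.
Processing at 3 router(s): 3 × 0.26 ms = 0.78 ms.
End-to-end = 43.49 ms.

43.49 ms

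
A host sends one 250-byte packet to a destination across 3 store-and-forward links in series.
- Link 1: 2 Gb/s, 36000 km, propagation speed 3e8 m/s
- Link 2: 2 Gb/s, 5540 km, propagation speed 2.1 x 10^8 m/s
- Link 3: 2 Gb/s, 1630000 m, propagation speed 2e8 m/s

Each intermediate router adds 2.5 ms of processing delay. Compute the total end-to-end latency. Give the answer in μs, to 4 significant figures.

159500 μs

L = 250 × 8 = 2000 bits.
Transmission delay per hop = L/R = 2000/2000000000 = 1 μs; 3 hops → 3 μs.
Propagation delays (d/s per hop): 120000, 26381, 8150 μs; sum = 154531 μs.
Processing at 2 router(s): 2 × 2.5 ms = 5000 μs.
End-to-end = 159500 μs.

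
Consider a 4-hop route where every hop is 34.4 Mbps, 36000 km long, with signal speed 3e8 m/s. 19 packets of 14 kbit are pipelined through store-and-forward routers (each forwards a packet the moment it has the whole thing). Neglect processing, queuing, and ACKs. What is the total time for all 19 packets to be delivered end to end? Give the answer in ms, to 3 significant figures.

Per-hop transmission t_tx = L/R = 14000/34400000 = 0.406977 ms.
Per-hop propagation t_prop = 36000000/300000000 = 120 ms.
Pipeline fill: first packet needs 4·t_tx to clear all hops; remaining 18 packets each add one t_tx.
Total = (4+19-1)·t_tx + 4·t_prop = 22·0.406977 + 4·120 = 489 ms.

489 ms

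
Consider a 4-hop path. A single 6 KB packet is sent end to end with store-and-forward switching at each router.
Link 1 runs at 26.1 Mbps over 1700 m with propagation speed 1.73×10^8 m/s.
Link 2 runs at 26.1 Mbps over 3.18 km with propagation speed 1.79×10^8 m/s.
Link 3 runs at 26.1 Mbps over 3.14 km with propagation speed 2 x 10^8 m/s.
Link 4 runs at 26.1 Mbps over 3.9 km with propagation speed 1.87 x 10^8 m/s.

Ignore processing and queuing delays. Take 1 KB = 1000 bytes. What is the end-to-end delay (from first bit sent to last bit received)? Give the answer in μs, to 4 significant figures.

L = 48000 bits.
Transmission delay per hop = L/R = 48000/26100000 = 1839.08 μs; 4 hops → 7356.32 μs.
Propagation delays (d/s per hop): 9.82659, 17.7654, 15.7, 20.8556 μs; sum = 64.1476 μs.
End-to-end = 7420 μs.

7420 μs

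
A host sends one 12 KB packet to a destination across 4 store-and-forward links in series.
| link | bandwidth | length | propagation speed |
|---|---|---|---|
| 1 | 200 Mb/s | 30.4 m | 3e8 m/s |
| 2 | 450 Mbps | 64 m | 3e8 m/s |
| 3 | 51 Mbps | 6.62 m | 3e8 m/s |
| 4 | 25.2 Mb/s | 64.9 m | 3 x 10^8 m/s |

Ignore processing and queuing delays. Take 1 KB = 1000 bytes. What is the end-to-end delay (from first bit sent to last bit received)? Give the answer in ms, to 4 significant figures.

6.386 ms

L = 96000 bits.
Transmission delays (L/R per hop): 0.48, 0.213333, 1.88235, 3.80952 ms; sum = 6.38521 ms.
Propagation delays (d/s per hop): 0.000101333, 0.000213333, 2.20667e-05, 0.000216333 ms; sum = 0.000553067 ms.
End-to-end = 6.386 ms.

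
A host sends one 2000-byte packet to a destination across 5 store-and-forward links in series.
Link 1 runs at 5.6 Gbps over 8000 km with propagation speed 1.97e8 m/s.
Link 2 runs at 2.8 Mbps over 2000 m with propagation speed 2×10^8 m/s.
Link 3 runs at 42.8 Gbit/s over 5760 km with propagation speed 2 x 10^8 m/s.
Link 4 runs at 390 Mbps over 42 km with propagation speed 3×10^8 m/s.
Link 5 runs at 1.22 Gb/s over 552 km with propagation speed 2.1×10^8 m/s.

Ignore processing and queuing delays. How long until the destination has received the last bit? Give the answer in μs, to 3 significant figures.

L = 2000 × 8 = 16000 bits.
Transmission delays (L/R per hop): 2.85714, 5714.29, 0.373832, 41.0256, 13.1148 μs; sum = 5771.66 μs.
Propagation delays (d/s per hop): 40609.1, 10, 28800, 140, 2628.57 μs; sum = 72187.7 μs.
End-to-end = 78000 μs.

78000 μs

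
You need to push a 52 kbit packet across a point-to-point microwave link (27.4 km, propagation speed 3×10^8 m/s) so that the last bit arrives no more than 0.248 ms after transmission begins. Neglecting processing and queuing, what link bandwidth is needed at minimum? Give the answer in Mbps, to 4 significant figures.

Propagation delay = 27400 / 300000000 = 0.0913333 ms.
Transmission budget = 0.248 − 0.0913333 = 0.156667 ms.
R ≥ L / t_tx = 52000 bits / 0.000156667 s = 331.9 Mbps.

331.9 Mbps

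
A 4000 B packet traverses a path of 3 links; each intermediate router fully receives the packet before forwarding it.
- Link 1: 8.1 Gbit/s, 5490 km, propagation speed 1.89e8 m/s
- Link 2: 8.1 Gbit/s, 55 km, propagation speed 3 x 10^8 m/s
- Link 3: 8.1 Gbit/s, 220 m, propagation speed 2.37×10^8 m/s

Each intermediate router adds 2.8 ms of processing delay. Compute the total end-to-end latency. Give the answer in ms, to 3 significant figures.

34.8 ms

L = 4000 × 8 = 32000 bits.
Transmission delay per hop = L/R = 32000/8100000000 = 0.00395062 ms; 3 hops → 0.0118519 ms.
Propagation delays (d/s per hop): 29.0476, 0.183333, 0.00092827 ms; sum = 29.2319 ms.
Processing at 2 router(s): 2 × 2.8 ms = 5.6 ms.
End-to-end = 34.8 ms.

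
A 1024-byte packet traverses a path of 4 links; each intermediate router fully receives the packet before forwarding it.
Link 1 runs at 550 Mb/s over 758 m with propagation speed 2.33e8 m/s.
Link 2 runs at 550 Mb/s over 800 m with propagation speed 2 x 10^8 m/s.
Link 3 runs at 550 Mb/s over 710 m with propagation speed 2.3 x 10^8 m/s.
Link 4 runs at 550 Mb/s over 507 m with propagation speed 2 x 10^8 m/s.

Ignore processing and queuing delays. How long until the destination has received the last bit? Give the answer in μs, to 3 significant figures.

72.5 μs

L = 1024 × 8 = 8192 bits.
Transmission delay per hop = L/R = 8192/550000000 = 14.8945 μs; 4 hops → 59.5782 μs.
Propagation delays (d/s per hop): 3.25322, 4, 3.08696, 2.535 μs; sum = 12.8752 μs.
End-to-end = 72.5 μs.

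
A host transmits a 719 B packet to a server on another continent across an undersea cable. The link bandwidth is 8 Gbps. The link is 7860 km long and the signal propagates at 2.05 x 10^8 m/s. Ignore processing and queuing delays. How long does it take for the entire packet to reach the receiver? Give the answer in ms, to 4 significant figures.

38.34 ms

L = 719 × 8 = 5752 bits.
Transmission delay = L/R = 5752 / 8000000000 = 0.000719 ms.
Propagation delay = d/s = 7860000 m / 2.05e+08 m/s = 38.3415 ms.
Total = 38.34 ms.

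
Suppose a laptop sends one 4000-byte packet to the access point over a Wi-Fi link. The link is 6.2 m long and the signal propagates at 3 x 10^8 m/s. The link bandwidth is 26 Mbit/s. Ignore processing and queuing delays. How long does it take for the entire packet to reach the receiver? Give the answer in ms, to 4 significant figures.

1.231 ms

L = 4000 × 8 = 32000 bits.
Transmission delay = L/R = 32000 / 26000000 = 1.23077 ms.
Propagation delay = d/s = 6.2 m / 300000000 m/s = 2.06667e-05 ms.
Total = 1.231 ms.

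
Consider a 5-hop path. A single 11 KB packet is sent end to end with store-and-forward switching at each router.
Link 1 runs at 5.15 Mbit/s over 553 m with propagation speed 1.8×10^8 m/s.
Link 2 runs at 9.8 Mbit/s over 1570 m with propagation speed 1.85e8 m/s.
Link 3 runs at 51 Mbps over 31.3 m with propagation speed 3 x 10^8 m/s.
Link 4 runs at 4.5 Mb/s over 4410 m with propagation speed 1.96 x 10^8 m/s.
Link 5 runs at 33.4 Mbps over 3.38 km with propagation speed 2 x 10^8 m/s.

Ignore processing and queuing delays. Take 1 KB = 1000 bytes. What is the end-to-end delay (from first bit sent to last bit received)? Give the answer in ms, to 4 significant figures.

L = 88000 bits.
Transmission delays (L/R per hop): 17.0874, 8.97959, 1.72549, 19.5556, 2.63473 ms; sum = 49.9827 ms.
Propagation delays (d/s per hop): 0.00307222, 0.00848649, 0.000104333, 0.0225, 0.0169 ms; sum = 0.051063 ms.
End-to-end = 50.03 ms.

50.03 ms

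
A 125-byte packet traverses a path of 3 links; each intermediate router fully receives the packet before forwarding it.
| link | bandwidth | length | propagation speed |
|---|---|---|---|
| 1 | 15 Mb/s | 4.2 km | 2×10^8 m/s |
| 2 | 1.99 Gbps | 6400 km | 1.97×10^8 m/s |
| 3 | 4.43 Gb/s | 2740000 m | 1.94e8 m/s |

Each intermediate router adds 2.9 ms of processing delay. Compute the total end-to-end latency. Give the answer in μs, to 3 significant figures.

52500 μs

L = 125 × 8 = 1000 bits.
Transmission delays (L/R per hop): 66.6667, 0.502513, 0.225734 μs; sum = 67.3949 μs.
Propagation delays (d/s per hop): 21, 32487.3, 14123.7 μs; sum = 46632 μs.
Processing at 2 router(s): 2 × 2.9 ms = 5800 μs.
End-to-end = 52500 μs.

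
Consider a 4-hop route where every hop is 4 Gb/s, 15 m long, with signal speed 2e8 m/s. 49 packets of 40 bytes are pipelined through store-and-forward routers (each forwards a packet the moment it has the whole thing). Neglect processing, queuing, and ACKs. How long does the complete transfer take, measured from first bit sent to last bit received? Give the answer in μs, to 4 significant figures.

4.460 μs

Per-hop transmission t_tx = L/R = 320/4000000000 = 0.08 μs.
Per-hop propagation t_prop = 15/200000000 = 0.075 μs.
Pipeline fill: first packet needs 4·t_tx to clear all hops; remaining 48 packets each add one t_tx.
Total = (4+49-1)·t_tx + 4·t_prop = 52·0.08 + 4·0.075 = 4.460 μs.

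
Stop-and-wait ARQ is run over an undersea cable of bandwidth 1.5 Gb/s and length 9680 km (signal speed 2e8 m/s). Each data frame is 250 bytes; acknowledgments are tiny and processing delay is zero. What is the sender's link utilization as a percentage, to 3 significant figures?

t_tx = L/R = 2000/1500000000 = 1.33333e-06 s.
t_prop = 9680000/200000000 = 0.0484 s; RTT = 0.0968 s.
Cycle = t_tx + RTT = 0.0968013 s.
Utilization = t_tx / cycle = 1.33333e-06/0.0968013 = 0.00138 %.

0.00138 %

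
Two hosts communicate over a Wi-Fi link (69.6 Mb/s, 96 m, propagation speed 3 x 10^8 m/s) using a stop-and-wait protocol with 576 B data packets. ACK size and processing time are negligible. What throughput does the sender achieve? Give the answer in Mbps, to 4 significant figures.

68.93 Mbps

t_tx = L/R = 4608/69600000 = 6.62069e-05 s.
t_prop = 96/300000000 = 3.2e-07 s; RTT = 6.4e-07 s.
Cycle = t_tx + RTT = 6.68469e-05 s.
Throughput = L / cycle = 4608 / 6.68469e-05 = 68.93 Mbps.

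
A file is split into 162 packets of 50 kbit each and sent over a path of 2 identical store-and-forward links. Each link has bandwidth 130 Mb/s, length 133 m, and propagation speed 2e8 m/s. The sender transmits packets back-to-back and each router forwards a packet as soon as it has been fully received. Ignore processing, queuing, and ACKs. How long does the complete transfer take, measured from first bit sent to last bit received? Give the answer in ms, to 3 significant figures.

62.7 ms

Per-hop transmission t_tx = L/R = 50000/130000000 = 0.384615 ms.
Per-hop propagation t_prop = 133/200000000 = 0.000665 ms.
Pipeline fill: first packet needs 2·t_tx to clear all hops; remaining 161 packets each add one t_tx.
Total = (2+162-1)·t_tx + 2·t_prop = 163·0.384615 + 2·0.000665 = 62.7 ms.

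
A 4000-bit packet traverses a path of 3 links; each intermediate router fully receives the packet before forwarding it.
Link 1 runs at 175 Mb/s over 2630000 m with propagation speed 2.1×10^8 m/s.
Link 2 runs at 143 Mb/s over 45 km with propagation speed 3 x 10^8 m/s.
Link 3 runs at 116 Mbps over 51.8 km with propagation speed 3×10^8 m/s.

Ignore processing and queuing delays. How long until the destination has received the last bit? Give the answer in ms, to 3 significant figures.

Transmission delays (L/R per hop): 0.0228571, 0.027972, 0.0344828 ms; sum = 0.0853119 ms.
Propagation delays (d/s per hop): 12.5238, 0.15, 0.172667 ms; sum = 12.8465 ms.
End-to-end = 12.9 ms.

12.9 ms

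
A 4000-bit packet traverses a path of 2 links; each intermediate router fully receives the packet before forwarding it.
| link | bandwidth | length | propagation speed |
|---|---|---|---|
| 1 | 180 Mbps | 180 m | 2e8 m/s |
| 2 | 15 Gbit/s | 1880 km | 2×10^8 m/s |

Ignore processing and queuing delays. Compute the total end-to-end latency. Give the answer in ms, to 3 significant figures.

9.42 ms

Transmission delays (L/R per hop): 0.0222222, 0.000266667 ms; sum = 0.0224889 ms.
Propagation delays (d/s per hop): 0.0009, 9.4 ms; sum = 9.4009 ms.
End-to-end = 9.42 ms.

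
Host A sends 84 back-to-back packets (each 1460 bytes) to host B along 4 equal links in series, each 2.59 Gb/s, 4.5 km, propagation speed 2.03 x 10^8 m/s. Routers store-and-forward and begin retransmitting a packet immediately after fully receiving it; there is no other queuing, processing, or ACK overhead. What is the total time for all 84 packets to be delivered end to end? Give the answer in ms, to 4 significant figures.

Per-hop transmission t_tx = L/R = 11680/2590000000 = 0.00450965 ms.
Per-hop propagation t_prop = 4500/2.03e+08 = 0.0221675 ms.
Pipeline fill: first packet needs 4·t_tx to clear all hops; remaining 83 packets each add one t_tx.
Total = (4+84-1)·t_tx + 4·t_prop = 87·0.00450965 + 4·0.0221675 = 0.4810 ms.

0.4810 ms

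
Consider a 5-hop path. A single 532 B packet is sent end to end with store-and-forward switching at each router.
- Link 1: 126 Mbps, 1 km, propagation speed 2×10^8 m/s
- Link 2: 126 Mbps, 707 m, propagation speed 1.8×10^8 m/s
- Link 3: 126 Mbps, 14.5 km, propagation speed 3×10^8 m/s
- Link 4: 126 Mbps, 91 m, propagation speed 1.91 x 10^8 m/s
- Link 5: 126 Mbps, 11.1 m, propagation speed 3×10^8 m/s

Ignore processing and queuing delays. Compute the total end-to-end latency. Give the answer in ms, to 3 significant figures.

0.227 ms

L = 532 × 8 = 4256 bits.
Transmission delay per hop = L/R = 4256/126000000 = 0.0337778 ms; 5 hops → 0.168889 ms.
Propagation delays (d/s per hop): 0.005, 0.00392778, 0.0483333, 0.00047644, 3.7e-05 ms; sum = 0.0577746 ms.
End-to-end = 0.227 ms.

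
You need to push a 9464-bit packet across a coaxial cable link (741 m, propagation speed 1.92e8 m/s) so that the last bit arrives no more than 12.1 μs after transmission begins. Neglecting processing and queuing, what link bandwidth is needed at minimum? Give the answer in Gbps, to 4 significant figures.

1.148 Gbps

Propagation delay = 741 / 192000000 = 3.85938 μs.
Transmission budget = 12.1 − 3.85938 = 8.24063 μs.
R ≥ L / t_tx = 9464 bits / 8.24063e-06 s = 1.148 Gbps.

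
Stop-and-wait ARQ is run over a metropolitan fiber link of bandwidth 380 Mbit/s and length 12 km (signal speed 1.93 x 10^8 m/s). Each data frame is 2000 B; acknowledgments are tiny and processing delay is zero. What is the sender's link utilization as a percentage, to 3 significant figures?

t_tx = L/R = 16000/380000000 = 4.21053e-05 s.
t_prop = 12000/193000000 = 6.21762e-05 s; RTT = 0.000124352 s.
Cycle = t_tx + RTT = 0.000166458 s.
Utilization = t_tx / cycle = 4.21053e-05/0.000166458 = 25.3 %.

25.3 %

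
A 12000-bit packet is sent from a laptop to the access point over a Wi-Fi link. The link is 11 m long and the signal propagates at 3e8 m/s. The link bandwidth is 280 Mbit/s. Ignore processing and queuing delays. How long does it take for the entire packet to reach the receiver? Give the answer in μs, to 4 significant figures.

Transmission delay = L/R = 12000 / 280000000 = 42.8571 μs.
Propagation delay = d/s = 11 m / 300000000 m/s = 0.0366667 μs.
Total = 42.89 μs.

42.89 μs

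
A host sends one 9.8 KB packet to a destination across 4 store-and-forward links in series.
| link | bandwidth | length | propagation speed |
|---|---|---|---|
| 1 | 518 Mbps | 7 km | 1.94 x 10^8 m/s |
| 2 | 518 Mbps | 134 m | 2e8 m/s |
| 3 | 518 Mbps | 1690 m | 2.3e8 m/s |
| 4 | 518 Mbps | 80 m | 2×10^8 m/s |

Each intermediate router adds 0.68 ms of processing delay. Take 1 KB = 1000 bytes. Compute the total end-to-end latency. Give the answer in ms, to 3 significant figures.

2.69 ms

L = 78400 bits.
Transmission delay per hop = L/R = 78400/518000000 = 0.151351 ms; 4 hops → 0.605405 ms.
Propagation delays (d/s per hop): 0.0360825, 0.00067, 0.00734783, 0.0004 ms; sum = 0.0445003 ms.
Processing at 3 router(s): 3 × 0.68 ms = 2.04 ms.
End-to-end = 2.69 ms.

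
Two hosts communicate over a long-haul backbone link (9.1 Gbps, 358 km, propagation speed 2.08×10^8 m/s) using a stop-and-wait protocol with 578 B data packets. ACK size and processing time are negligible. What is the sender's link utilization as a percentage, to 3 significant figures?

0.0148 %

t_tx = L/R = 4624/9100000000 = 5.08132e-07 s.
t_prop = 358000/208000000 = 0.00172115 s; RTT = 0.00344231 s.
Cycle = t_tx + RTT = 0.00344282 s.
Utilization = t_tx / cycle = 5.08132e-07/0.00344282 = 0.0148 %.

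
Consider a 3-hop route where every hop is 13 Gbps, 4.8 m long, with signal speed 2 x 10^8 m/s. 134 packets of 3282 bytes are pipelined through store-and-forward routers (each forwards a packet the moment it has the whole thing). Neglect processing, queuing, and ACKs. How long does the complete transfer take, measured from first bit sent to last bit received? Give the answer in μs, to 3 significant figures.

Per-hop transmission t_tx = L/R = 26256/13000000000 = 2.01969 μs.
Per-hop propagation t_prop = 4.8/200000000 = 0.024 μs.
Pipeline fill: first packet needs 3·t_tx to clear all hops; remaining 133 packets each add one t_tx.
Total = (3+134-1)·t_tx + 3·t_prop = 136·2.01969 + 3·0.024 = 275 μs.

275 μs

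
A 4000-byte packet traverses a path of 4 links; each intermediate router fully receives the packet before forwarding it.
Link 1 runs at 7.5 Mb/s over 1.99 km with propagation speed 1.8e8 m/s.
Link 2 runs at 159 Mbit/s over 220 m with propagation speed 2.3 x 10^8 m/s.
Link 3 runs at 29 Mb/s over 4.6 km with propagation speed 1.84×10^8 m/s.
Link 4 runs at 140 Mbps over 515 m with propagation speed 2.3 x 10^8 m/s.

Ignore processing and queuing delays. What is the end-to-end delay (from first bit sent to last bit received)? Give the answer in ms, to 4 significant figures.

5.839 ms

L = 4000 × 8 = 32000 bits.
Transmission delays (L/R per hop): 4.26667, 0.201258, 1.10345, 0.228571 ms; sum = 5.79994 ms.
Propagation delays (d/s per hop): 0.0110556, 0.000956522, 0.025, 0.00223913 ms; sum = 0.0392512 ms.
End-to-end = 5.839 ms.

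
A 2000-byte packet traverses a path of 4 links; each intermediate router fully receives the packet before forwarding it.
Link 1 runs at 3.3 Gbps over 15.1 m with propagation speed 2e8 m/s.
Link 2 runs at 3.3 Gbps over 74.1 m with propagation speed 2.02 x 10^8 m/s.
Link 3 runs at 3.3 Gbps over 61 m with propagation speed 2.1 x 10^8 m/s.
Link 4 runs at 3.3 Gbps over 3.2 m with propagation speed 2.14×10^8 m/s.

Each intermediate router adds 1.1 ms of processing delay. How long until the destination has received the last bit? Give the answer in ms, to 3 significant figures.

3.32 ms

L = 2000 × 8 = 16000 bits.
Transmission delay per hop = L/R = 16000/3300000000 = 0.00484848 ms; 4 hops → 0.0193939 ms.
Propagation delays (d/s per hop): 7.55e-05, 0.000366832, 0.000290476, 1.49533e-05 ms; sum = 0.000747761 ms.
Processing at 3 router(s): 3 × 1.1 ms = 3.3 ms.
End-to-end = 3.32 ms.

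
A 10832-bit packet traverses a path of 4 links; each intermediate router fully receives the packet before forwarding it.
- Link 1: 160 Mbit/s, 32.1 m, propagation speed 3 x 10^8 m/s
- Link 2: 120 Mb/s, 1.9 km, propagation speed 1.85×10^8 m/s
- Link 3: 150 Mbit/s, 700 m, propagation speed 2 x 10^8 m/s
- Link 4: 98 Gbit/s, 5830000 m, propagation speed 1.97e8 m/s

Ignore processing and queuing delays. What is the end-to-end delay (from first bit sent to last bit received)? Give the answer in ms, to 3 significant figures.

Transmission delays (L/R per hop): 0.0677, 0.0902667, 0.0722133, 0.000110531 ms; sum = 0.230291 ms.
Propagation delays (d/s per hop): 0.000107, 0.0102703, 0.0035, 29.5939 ms; sum = 29.6078 ms.
End-to-end = 29.8 ms.

29.8 ms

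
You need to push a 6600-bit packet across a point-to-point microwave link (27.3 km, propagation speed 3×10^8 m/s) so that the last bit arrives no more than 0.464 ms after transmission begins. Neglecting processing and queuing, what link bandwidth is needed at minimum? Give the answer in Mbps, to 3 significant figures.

Propagation delay = 27300 / 300000000 = 0.091 ms.
Transmission budget = 0.464 − 0.091 = 0.373 ms.
R ≥ L / t_tx = 6600 bits / 0.000373 s = 17.7 Mbps.

17.7 Mbps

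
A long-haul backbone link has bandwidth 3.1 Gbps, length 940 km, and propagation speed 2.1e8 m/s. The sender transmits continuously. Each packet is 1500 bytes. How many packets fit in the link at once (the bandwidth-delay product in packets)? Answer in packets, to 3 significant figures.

1160 packets

Propagation delay = 940000 / 210000000 = 0.00447619 s.
BDP = R × t_prop = 3100000000 × 0.00447619 = 13876200 bits.
In packets of 12000 bits: 1160 packets.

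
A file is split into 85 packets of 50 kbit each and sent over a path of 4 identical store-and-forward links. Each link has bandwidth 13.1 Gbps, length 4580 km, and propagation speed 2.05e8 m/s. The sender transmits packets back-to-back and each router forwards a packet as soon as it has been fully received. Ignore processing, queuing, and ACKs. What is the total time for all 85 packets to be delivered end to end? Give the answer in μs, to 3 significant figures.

89700 μs

Per-hop transmission t_tx = L/R = 50000/13100000000 = 3.81679 μs.
Per-hop propagation t_prop = 4580000/2.05e+08 = 22341.5 μs.
Pipeline fill: first packet needs 4·t_tx to clear all hops; remaining 84 packets each add one t_tx.
Total = (4+85-1)·t_tx + 4·t_prop = 88·3.81679 + 4·22341.5 = 89700 μs.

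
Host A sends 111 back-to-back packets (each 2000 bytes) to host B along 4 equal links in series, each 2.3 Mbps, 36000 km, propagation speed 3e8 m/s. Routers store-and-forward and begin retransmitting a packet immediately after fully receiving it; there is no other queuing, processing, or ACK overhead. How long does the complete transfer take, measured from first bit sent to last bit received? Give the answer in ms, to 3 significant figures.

1270 ms

Per-hop transmission t_tx = L/R = 16000/2300000 = 6.95652 ms.
Per-hop propagation t_prop = 36000000/300000000 = 120 ms.
Pipeline fill: first packet needs 4·t_tx to clear all hops; remaining 110 packets each add one t_tx.
Total = (4+111-1)·t_tx + 4·t_prop = 114·6.95652 + 4·120 = 1270 ms.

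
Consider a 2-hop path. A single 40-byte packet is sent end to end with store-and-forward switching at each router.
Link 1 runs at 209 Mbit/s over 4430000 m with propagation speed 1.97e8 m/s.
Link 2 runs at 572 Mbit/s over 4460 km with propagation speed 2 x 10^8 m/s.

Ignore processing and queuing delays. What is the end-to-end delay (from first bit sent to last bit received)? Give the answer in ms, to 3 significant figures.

44.8 ms

L = 40 × 8 = 320 bits.
Transmission delays (L/R per hop): 0.0015311, 0.000559441 ms; sum = 0.00209054 ms.
Propagation delays (d/s per hop): 22.4873, 22.3 ms; sum = 44.7873 ms.
End-to-end = 44.8 ms.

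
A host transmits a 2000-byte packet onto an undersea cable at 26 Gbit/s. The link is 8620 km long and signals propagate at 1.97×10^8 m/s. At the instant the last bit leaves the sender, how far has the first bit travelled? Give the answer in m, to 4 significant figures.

t_tx = L/R = 16000/26000000000 = 6.15385e-07 s.
Distance = s × t_tx = 197000000 × 6.15385e-07 = 121.2 m.

121.2 m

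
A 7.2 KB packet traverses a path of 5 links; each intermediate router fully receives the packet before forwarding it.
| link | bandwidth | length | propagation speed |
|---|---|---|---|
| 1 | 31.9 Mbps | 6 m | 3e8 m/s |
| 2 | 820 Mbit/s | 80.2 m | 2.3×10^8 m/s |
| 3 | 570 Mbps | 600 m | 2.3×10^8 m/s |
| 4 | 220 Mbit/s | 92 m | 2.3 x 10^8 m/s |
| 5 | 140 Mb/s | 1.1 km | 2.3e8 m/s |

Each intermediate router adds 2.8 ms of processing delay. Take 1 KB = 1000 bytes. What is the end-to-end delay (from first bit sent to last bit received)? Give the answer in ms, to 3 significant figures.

L = 57600 bits.
Transmission delays (L/R per hop): 1.80564, 0.0702439, 0.101053, 0.261818, 0.411429 ms; sum = 2.65019 ms.
Propagation delays (d/s per hop): 2e-05, 0.000348696, 0.0026087, 0.0004, 0.00478261 ms; sum = 0.00816 ms.
Processing at 4 router(s): 4 × 2.8 ms = 11.2 ms.
End-to-end = 13.9 ms.

13.9 ms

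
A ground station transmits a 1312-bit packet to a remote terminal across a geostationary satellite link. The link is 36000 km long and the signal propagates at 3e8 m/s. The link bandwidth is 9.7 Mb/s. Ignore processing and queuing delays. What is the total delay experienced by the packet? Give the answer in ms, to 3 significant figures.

Transmission delay = L/R = 1312 / 9700000 = 0.135258 ms.
Propagation delay = d/s = 36000000 m / 300000000 m/s = 120 ms.
Total = 120 ms.

120 ms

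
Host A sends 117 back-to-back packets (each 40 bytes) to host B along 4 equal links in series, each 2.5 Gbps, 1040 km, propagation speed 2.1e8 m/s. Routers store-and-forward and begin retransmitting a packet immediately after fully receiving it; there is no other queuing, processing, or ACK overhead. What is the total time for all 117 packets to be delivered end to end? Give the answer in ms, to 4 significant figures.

19.82 ms

Per-hop transmission t_tx = L/R = 320/2500000000 = 0.000128 ms.
Per-hop propagation t_prop = 1040000/210000000 = 4.95238 ms.
Pipeline fill: first packet needs 4·t_tx to clear all hops; remaining 116 packets each add one t_tx.
Total = (4+117-1)·t_tx + 4·t_prop = 120·0.000128 + 4·4.95238 = 19.82 ms.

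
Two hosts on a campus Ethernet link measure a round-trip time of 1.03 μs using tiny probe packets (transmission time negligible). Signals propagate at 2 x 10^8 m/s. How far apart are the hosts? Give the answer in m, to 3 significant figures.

One-way propagation = RTT/2 = 0.515 μs.
d = s × t = 200000000 × 5.15e-07 = 103 m.

103 m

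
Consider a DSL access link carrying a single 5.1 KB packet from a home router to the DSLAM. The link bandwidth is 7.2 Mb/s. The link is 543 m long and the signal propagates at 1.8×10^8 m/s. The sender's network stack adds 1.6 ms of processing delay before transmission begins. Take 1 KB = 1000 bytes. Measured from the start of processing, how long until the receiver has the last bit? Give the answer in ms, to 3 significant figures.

L = 40800 bits.
Transmission delay = L/R = 40800 / 7200000 = 5.66667 ms.
Propagation delay = d/s = 543 m / 180000000 m/s = 0.00301667 ms.
Plus processing delay 1.6 ms = 1.6 ms.
Total = 7.27 ms.

7.27 ms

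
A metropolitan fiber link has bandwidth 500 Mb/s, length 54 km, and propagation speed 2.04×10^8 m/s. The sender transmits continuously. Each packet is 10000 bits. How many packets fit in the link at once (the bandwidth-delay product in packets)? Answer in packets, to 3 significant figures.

13.2 packets

Propagation delay = 54000 / 204000000 = 0.000264706 s.
BDP = R × t_prop = 500000000 × 0.000264706 = 132353 bits.
In packets of 10000 bits: 13.2 packets.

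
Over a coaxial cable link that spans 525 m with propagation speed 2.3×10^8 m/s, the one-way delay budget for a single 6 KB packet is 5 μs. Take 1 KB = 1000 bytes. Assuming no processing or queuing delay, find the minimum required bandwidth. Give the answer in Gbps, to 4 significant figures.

17.66 Gbps

L = 48000 bits.
Propagation delay = 525 / 2.3e+08 = 2.28261 μs.
Transmission budget = 5 − 2.28261 = 2.71739 μs.
R ≥ L / t_tx = 48000 bits / 2.71739e-06 s = 17.66 Gbps.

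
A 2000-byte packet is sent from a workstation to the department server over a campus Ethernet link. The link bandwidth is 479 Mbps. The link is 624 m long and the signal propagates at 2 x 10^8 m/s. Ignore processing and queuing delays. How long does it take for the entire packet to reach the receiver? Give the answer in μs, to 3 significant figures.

36.5 μs

L = 2000 × 8 = 16000 bits.
Transmission delay = L/R = 16000 / 479000000 = 33.4029 μs.
Propagation delay = d/s = 624 m / 200000000 m/s = 3.12 μs.
Total = 36.5 μs.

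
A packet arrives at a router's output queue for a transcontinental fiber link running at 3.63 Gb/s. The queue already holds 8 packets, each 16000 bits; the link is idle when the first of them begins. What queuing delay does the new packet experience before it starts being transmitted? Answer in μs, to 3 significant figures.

35.3 μs

Each queued packet: L/R = 16000/3630000000 = 4.40771 μs.
8 queued → 35.2617 μs.
Queuing delay = 35.3 μs.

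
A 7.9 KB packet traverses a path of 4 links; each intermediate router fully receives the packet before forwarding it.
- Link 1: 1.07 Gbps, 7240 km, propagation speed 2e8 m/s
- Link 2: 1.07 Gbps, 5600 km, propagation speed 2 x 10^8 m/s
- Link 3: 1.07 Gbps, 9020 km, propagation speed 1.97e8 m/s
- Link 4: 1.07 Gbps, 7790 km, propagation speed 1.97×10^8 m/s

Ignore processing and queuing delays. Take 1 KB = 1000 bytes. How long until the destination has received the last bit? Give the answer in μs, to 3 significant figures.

150000 μs

L = 63200 bits.
Transmission delay per hop = L/R = 63200/1.07e+09 = 59.0654 μs; 4 hops → 236.262 μs.
Propagation delays (d/s per hop): 36200, 28000, 45786.8, 39543.1 μs; sum = 149530 μs.
End-to-end = 150000 μs.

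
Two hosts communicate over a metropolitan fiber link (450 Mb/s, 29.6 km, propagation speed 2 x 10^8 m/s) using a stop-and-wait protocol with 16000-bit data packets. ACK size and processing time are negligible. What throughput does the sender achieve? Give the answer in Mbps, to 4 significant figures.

48.26 Mbps

t_tx = L/R = 16000/450000000 = 3.55556e-05 s.
t_prop = 29600/200000000 = 0.000148 s; RTT = 0.000296 s.
Cycle = t_tx + RTT = 0.000331556 s.
Throughput = L / cycle = 16000 / 0.000331556 = 48.26 Mbps.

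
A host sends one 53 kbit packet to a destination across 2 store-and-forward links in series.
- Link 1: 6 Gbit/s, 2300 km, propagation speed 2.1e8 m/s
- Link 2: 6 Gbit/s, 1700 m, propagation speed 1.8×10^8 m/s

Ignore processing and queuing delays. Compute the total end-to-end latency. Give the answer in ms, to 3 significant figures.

L = 53000 bits.
Transmission delay per hop = L/R = 53000/6000000000 = 0.00883333 ms; 2 hops → 0.0176667 ms.
Propagation delays (d/s per hop): 10.9524, 0.00944444 ms; sum = 10.9618 ms.
End-to-end = 11.0 ms.

11.0 ms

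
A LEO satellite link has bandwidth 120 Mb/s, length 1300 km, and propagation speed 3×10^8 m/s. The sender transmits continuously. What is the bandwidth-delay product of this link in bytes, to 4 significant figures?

65000 bytes

Propagation delay = 1300000 / 300000000 = 0.00433333 s.
BDP = R × t_prop = 120000000 × 0.00433333 = 520000 bits.
In bytes: 520000/8 = 65000 bytes.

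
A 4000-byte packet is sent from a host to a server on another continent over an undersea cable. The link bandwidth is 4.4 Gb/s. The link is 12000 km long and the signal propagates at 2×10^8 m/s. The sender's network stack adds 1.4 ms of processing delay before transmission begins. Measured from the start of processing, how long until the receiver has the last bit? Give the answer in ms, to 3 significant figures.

61.4 ms

L = 4000 × 8 = 32000 bits.
Transmission delay = L/R = 32000 / 4400000000 = 0.00727273 ms.
Propagation delay = d/s = 12000000 m / 200000000 m/s = 60 ms.
Plus processing delay 1.4 ms = 1.4 ms.
Total = 61.4 ms.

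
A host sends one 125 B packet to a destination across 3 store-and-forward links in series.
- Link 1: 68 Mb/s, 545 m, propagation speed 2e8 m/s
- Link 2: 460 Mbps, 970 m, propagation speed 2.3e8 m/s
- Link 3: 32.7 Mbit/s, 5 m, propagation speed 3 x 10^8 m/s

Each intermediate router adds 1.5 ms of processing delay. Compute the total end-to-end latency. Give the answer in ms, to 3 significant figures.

3.05 ms

L = 125 × 8 = 1000 bits.
Transmission delays (L/R per hop): 0.0147059, 0.00217391, 0.030581 ms; sum = 0.0474608 ms.
Propagation delays (d/s per hop): 0.002725, 0.00421739, 1.66667e-05 ms; sum = 0.00695906 ms.
Processing at 2 router(s): 2 × 1.5 ms = 3 ms.
End-to-end = 3.05 ms.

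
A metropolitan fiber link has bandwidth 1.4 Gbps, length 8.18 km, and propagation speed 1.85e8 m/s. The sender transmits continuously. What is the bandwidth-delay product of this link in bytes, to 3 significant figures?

Propagation delay = 8180 / 185000000 = 4.42162e-05 s.
BDP = R × t_prop = 1400000000 × 4.42162e-05 = 61902.7 bits.
In bytes: 61902.7/8 = 7740 bytes.

7740 bytes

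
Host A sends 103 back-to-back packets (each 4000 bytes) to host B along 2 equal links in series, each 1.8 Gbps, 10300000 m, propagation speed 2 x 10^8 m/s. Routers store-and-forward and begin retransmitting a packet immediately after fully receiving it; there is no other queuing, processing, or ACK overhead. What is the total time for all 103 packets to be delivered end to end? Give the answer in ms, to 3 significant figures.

Per-hop transmission t_tx = L/R = 32000/1800000000 = 0.0177778 ms.
Per-hop propagation t_prop = 10300000/200000000 = 51.5 ms.
Pipeline fill: first packet needs 2·t_tx to clear all hops; remaining 102 packets each add one t_tx.
Total = (2+103-1)·t_tx + 2·t_prop = 104·0.0177778 + 2·51.5 = 105 ms.

105 ms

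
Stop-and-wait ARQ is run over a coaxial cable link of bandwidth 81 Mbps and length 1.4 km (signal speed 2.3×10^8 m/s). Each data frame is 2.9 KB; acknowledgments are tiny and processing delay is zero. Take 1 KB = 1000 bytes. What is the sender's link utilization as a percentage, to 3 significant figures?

t_tx = L/R = 23200/81000000 = 0.00028642 s.
t_prop = 1400/2.3e+08 = 6.08696e-06 s; RTT = 1.21739e-05 s.
Cycle = t_tx + RTT = 0.000298594 s.
Utilization = t_tx / cycle = 0.00028642/0.000298594 = 95.9 %.

95.9 %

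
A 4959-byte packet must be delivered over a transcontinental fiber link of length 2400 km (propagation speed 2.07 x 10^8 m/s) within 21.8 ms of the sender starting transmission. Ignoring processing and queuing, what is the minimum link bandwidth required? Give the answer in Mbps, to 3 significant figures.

3.89 Mbps

L = 39672 bits.
Propagation delay = 2400000 / 2.07e+08 = 11.5942 ms.
Transmission budget = 21.8 − 11.5942 = 10.2058 ms.
R ≥ L / t_tx = 39672 bits / 0.0102058 s = 3.89 Mbps.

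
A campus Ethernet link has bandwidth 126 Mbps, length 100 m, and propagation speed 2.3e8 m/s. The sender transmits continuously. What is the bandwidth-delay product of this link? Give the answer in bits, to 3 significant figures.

Propagation delay = 100 / 2.3e+08 = 4.34783e-07 s.
BDP = R × t_prop = 126000000 × 4.34783e-07 = 54.7826 bits.

54.8 bits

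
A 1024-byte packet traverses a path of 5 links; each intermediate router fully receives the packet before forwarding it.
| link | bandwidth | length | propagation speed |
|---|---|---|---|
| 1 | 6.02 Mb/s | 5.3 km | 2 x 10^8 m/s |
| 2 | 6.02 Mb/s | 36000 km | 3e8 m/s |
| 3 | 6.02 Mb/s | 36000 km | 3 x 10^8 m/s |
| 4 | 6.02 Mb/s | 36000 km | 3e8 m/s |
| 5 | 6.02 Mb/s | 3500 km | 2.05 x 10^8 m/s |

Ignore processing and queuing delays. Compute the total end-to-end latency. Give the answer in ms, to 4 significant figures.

L = 1024 × 8 = 8192 bits.
Transmission delay per hop = L/R = 8192/6020000 = 1.3608 ms; 5 hops → 6.80399 ms.
Propagation delays (d/s per hop): 0.0265, 120, 120, 120, 17.0732 ms; sum = 377.1 ms.
End-to-end = 383.9 ms.

383.9 ms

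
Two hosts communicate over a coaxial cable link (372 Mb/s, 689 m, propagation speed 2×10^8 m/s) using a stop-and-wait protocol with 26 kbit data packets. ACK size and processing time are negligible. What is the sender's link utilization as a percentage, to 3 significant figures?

91.0 %

t_tx = L/R = 26000/372000000 = 6.98925e-05 s.
t_prop = 689/200000000 = 3.445e-06 s; RTT = 6.89e-06 s.
Cycle = t_tx + RTT = 7.67825e-05 s.
Utilization = t_tx / cycle = 6.98925e-05/7.67825e-05 = 91.0 %.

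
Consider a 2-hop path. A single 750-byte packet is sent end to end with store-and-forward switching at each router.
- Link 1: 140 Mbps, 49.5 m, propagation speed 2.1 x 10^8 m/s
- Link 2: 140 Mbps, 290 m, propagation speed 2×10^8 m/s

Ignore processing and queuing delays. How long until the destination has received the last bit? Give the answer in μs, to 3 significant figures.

L = 750 × 8 = 6000 bits.
Transmission delay per hop = L/R = 6000/140000000 = 42.8571 μs; 2 hops → 85.7143 μs.
Propagation delays (d/s per hop): 0.235714, 1.45 μs; sum = 1.68571 μs.
End-to-end = 87.4 μs.

87.4 μs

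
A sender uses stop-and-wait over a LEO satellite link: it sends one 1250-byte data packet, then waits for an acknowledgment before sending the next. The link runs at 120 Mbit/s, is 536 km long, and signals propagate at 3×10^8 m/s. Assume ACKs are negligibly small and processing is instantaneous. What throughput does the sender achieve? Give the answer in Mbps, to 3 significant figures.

t_tx = L/R = 10000/120000000 = 8.33333e-05 s.
t_prop = 536000/300000000 = 0.00178667 s; RTT = 0.00357333 s.
Cycle = t_tx + RTT = 0.00365667 s.
Throughput = L / cycle = 10000 / 0.00365667 = 2.73 Mbps.

2.73 Mbps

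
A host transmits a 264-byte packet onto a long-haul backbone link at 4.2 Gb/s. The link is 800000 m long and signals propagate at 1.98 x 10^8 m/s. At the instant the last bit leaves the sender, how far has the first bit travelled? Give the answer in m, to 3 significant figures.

t_tx = L/R = 2112/4200000000 = 5.02857e-07 s.
Distance = s × t_tx = 198000000 × 5.02857e-07 = 99.6 m.

99.6 m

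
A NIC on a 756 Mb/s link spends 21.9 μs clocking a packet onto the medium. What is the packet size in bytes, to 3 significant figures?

2070 bytes

L = R × t_tx = 756000000 b/s × 2.19e-05 s = 16556.4 bits.
In bytes: 16556.4 / 8 = 2070 bytes.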